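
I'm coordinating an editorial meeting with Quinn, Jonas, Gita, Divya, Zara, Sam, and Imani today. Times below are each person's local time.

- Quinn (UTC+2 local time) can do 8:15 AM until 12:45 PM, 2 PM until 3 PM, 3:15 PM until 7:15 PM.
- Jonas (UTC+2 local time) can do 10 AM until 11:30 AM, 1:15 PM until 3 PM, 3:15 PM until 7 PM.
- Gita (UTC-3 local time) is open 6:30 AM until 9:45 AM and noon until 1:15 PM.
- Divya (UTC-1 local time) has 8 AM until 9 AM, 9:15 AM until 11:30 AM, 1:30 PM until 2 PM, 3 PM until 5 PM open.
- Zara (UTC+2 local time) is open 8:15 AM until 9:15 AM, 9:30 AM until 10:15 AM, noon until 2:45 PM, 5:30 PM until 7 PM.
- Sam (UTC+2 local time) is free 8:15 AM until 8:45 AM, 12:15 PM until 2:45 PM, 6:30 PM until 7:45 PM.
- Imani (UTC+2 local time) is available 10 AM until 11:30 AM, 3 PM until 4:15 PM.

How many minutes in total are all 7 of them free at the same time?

Quinn in UTC: 06:15-10:45, 12:00-13:00, 13:15-17:15 (subtract 2h to convert from UTC+2).
Jonas in UTC: 08:00-09:30, 11:15-13:00, 13:15-17:00 (subtract 2h to convert from UTC+2).
Gita in UTC: 09:30-12:45, 15:00-16:15 (add 3h to convert from UTC-3).
Divya in UTC: 09:00-10:00, 10:15-12:30, 14:30-15:00, 16:00-18:00 (add 1h to convert from UTC-1).
Zara in UTC: 06:15-07:15, 07:30-08:15, 10:00-12:45, 15:30-17:00 (subtract 2h to convert from UTC+2).
Sam in UTC: 06:15-06:45, 10:15-12:45, 16:30-17:45 (subtract 2h to convert from UTC+2).
Imani in UTC: 08:00-09:30, 13:00-14:15 (subtract 2h to convert from UTC+2).
Quinn ∩ Jonas: 08:00-09:30, 12:00-13:00, 13:15-17:00.
Quinn ∩ Jonas ∩ Gita: 12:00-12:45, 15:00-16:15.
Quinn ∩ Jonas ∩ Gita ∩ Divya: 12:00-12:30, 16:00-16:15.
Quinn ∩ Jonas ∩ Gita ∩ Divya ∩ Zara: 12:00-12:30, 16:00-16:15.
Quinn ∩ Jonas ∩ Gita ∩ Divya ∩ Zara ∩ Sam: 12:00-12:30.
Quinn ∩ Jonas ∩ Gita ∩ Divya ∩ Zara ∩ Sam ∩ Imani: ∅.
There is no time when everyone is free.
There is no common window, so the total is 0 minutes.

0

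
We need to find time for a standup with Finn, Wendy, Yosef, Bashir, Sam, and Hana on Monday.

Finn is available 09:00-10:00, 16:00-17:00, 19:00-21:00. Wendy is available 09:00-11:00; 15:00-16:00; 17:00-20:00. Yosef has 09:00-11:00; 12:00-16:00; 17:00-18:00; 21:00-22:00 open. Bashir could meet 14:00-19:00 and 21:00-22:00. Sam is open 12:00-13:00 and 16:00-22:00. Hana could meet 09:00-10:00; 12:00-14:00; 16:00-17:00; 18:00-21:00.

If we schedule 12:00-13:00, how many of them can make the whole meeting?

3

Yosef, Sam, and Hana can make the full 12:00-13:00 slot — that's 3.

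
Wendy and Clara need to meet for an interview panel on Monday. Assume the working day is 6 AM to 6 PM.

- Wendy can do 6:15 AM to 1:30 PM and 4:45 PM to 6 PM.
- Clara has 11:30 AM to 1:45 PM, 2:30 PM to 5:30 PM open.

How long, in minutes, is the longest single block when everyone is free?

120

Wendy ∩ Clara: 11:30-13:30, 16:45-17:30.
So the common availability across everyone is 11:30-13:30, 16:45-17:30.
The longest is 11:30-13:30 at 120 minutes.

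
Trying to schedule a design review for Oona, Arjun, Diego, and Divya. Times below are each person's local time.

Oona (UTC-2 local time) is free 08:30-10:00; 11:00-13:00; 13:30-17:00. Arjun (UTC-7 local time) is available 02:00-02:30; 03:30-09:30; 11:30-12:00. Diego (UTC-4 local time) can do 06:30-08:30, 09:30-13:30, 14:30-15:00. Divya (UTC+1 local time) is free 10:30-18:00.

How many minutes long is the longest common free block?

90

Oona in UTC: 10:30-12:00, 13:00-15:00, 15:30-19:00 (add 2h to convert from UTC-2).
Arjun in UTC: 09:00-09:30, 10:30-16:30, 18:30-19:00 (add 7h to convert from UTC-7).
Diego in UTC: 10:30-12:30, 13:30-17:30, 18:30-19:00 (add 4h to convert from UTC-4).
Divya in UTC: 09:30-17:00 (subtract 1h to convert from UTC+1).
Oona ∩ Arjun: 10:30-12:00, 13:00-15:00, 15:30-16:30, 18:30-19:00.
Oona ∩ Arjun ∩ Diego: 10:30-12:00, 13:30-15:00, 15:30-16:30, 18:30-19:00.
Oona ∩ Arjun ∩ Diego ∩ Divya: 10:30-12:00, 13:30-15:00, 15:30-16:30.
The longest is 10:30-12:00 at 90 minutes.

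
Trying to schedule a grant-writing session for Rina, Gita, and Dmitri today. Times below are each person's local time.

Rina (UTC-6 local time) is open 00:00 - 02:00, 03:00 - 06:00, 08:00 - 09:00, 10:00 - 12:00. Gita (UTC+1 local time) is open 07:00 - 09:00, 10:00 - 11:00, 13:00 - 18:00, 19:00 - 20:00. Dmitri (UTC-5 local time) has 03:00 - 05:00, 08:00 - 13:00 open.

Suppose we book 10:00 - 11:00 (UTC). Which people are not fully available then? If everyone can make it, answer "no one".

Rina in UTC: 06:00-08:00, 09:00-12:00, 14:00-15:00, 16:00-18:00 (add 6h to convert from UTC-6).
Gita in UTC: 06:00-08:00, 09:00-10:00, 12:00-17:00, 18:00-19:00 (subtract 1h to convert from UTC+1).
Dmitri in UTC: 08:00-10:00, 13:00-18:00 (add 5h to convert from UTC-5).
Rina: free for 10:00-11:00. Gita: not fully free for 10:00-11:00. Dmitri: not fully free for 10:00-11:00.

Dmitri, Gita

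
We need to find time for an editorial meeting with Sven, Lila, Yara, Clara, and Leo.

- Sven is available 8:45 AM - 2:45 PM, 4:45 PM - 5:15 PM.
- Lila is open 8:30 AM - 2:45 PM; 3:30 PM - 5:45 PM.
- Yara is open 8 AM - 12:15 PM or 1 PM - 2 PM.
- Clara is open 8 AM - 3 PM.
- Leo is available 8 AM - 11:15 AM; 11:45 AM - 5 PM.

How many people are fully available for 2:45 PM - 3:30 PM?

1

Leo can make the full 14:45-15:30 slot — that's 1.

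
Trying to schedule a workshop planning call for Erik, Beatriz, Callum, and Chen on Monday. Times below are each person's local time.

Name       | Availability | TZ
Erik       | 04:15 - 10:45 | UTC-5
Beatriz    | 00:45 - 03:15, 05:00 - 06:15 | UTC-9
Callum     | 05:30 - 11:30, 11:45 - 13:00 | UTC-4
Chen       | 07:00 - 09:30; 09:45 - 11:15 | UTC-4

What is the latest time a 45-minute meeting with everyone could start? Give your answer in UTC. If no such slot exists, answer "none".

14:30

Erik in UTC: 09:15-15:45 (add 5h to convert from UTC-5).
Beatriz in UTC: 09:45-12:15, 14:00-15:15 (add 9h to convert from UTC-9).
Callum in UTC: 09:30-15:30, 15:45-17:00 (add 4h to convert from UTC-4).
Chen in UTC: 11:00-13:30, 13:45-15:15 (add 4h to convert from UTC-4).
Erik ∩ Beatriz: 09:45-12:15, 14:00-15:15.
Erik ∩ Beatriz ∩ Callum: 09:45-12:15, 14:00-15:15.
Erik ∩ Beatriz ∩ Callum ∩ Chen: 11:00-12:15, 14:00-15:15.
The last common window of at least 45 minutes is 14:00-15:15; a 45-minute meeting can start as late as 14:30 and still end by 15:15.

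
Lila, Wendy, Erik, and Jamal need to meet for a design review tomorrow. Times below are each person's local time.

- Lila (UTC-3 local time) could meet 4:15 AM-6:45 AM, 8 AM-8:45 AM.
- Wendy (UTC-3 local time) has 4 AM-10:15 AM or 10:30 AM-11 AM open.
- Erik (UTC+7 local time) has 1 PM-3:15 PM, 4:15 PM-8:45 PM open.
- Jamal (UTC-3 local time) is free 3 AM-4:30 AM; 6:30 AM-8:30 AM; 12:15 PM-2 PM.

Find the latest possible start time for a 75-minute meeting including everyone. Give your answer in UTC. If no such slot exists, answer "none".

none

Lila in UTC: 07:15-09:45, 11:00-11:45 (add 3h to convert from UTC-3).
Wendy in UTC: 07:00-13:15, 13:30-14:00 (add 3h to convert from UTC-3).
Erik in UTC: 06:00-08:15, 09:15-13:45 (subtract 7h to convert from UTC+7).
Jamal in UTC: 06:00-07:30, 09:30-11:30, 15:15-17:00 (add 3h to convert from UTC-3).
Lila ∩ Wendy: 07:15-09:45, 11:00-11:45.
Lila ∩ Wendy ∩ Erik: 07:15-08:15, 09:15-09:45, 11:00-11:45.
Lila ∩ Wendy ∩ Erik ∩ Jamal: 07:15-07:30, 09:30-09:45, 11:00-11:30.
No common window is at least 75 minutes long.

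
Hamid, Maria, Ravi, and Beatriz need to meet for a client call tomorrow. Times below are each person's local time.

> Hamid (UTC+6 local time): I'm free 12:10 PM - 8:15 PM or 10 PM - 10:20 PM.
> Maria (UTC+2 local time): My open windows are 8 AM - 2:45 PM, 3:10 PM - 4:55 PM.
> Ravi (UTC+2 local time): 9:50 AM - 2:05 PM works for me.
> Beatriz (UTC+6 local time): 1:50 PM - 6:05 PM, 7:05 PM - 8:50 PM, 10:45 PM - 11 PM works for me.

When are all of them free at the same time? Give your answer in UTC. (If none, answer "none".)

07:50-12:05

Hamid in UTC: 06:10-14:15, 16:00-16:20 (subtract 6h to convert from UTC+6).
Maria in UTC: 06:00-12:45, 13:10-14:55 (subtract 2h to convert from UTC+2).
Ravi in UTC: 07:50-12:05 (subtract 2h to convert from UTC+2).
Beatriz in UTC: 07:50-12:05, 13:05-14:50, 16:45-17:00 (subtract 6h to convert from UTC+6).
Hamid ∩ Maria: 06:10-12:45, 13:10-14:15.
Hamid ∩ Maria ∩ Ravi: 07:50-12:05.
Hamid ∩ Maria ∩ Ravi ∩ Beatriz: 07:50-12:05.
So the common availability across everyone is 07:50-12:05.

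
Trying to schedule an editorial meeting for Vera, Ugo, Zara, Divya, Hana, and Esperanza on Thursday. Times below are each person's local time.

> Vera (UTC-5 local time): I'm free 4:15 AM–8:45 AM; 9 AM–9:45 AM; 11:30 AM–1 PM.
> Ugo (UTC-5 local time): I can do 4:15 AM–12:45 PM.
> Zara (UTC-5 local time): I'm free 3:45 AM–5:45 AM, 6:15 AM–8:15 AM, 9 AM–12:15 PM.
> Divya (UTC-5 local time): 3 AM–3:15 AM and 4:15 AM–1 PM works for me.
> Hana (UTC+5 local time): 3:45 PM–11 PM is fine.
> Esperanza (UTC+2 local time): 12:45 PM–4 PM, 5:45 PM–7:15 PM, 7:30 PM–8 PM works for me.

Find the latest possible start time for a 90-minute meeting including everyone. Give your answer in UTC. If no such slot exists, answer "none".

11:45

Vera in UTC: 09:15-13:45, 14:00-14:45, 16:30-18:00 (add 5h to convert from UTC-5).
Ugo in UTC: 09:15-17:45 (add 5h to convert from UTC-5).
Zara in UTC: 08:45-10:45, 11:15-13:15, 14:00-17:15 (add 5h to convert from UTC-5).
Divya in UTC: 08:00-08:15, 09:15-18:00 (add 5h to convert from UTC-5).
Hana in UTC: 10:45-18:00 (subtract 5h to convert from UTC+5).
Esperanza in UTC: 10:45-14:00, 15:45-17:15, 17:30-18:00 (subtract 2h to convert from UTC+2).
Vera ∩ Ugo: 09:15-13:45, 14:00-14:45, 16:30-17:45.
Vera ∩ Ugo ∩ Zara: 09:15-10:45, 11:15-13:15, 14:00-14:45, 16:30-17:15.
Vera ∩ Ugo ∩ Zara ∩ Divya: 09:15-10:45, 11:15-13:15, 14:00-14:45, 16:30-17:15.
Vera ∩ Ugo ∩ Zara ∩ Divya ∩ Hana: 11:15-13:15, 14:00-14:45, 16:30-17:15.
Vera ∩ Ugo ∩ Zara ∩ Divya ∩ Hana ∩ Esperanza: 11:15-13:15, 16:30-17:15.
Those are the intersection windows.
The last common window of at least 90 minutes is 11:15-13:15; a 90-minute meeting can start as late as 11:45 and still end by 13:15.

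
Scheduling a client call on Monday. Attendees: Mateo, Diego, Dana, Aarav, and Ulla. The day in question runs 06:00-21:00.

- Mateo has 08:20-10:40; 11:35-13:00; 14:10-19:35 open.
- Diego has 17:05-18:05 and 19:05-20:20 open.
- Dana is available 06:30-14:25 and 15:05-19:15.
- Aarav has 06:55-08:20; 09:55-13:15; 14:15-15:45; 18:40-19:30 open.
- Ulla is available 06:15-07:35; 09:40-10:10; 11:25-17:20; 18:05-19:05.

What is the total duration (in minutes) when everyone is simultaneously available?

Mateo ∩ Diego: 17:05-18:05, 19:05-19:35.
Mateo ∩ Diego ∩ Dana: 17:05-18:05, 19:05-19:15.
Mateo ∩ Diego ∩ Dana ∩ Aarav: 19:05-19:15.
Mateo ∩ Diego ∩ Dana ∩ Aarav ∩ Ulla: ∅.
There is no time when everyone is free.
There is no common window, so the total is 0 minutes.

0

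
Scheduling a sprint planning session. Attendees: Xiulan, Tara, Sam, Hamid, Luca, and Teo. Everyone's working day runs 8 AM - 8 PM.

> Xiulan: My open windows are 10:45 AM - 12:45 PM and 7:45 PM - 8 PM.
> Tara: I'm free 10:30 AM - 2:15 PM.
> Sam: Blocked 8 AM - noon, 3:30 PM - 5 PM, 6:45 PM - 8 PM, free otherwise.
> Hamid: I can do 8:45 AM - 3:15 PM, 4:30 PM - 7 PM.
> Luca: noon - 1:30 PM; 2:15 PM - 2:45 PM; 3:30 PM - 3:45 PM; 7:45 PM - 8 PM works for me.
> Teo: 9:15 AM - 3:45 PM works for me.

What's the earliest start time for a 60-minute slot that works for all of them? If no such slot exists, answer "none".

none

Xiulan free: 10:45-12:45, 19:45-20:00.
Tara free: 10:30-14:15.
Sam free: 12:00-15:30, 17:00-18:45 (invert busy blocks within the working day).
Hamid free: 08:45-15:15, 16:30-19:00.
Luca free: 12:00-13:30, 14:15-14:45, 15:30-15:45, 19:45-20:00.
Teo free: 09:15-15:45.
Xiulan ∩ Tara: 10:45-12:45.
Xiulan ∩ Tara ∩ Sam: 12:00-12:45.
Xiulan ∩ Tara ∩ Sam ∩ Hamid: 12:00-12:45.
Xiulan ∩ Tara ∩ Sam ∩ Hamid ∩ Luca: 12:00-12:45.
Xiulan ∩ Tara ∩ Sam ∩ Hamid ∩ Luca ∩ Teo: 12:00-12:45.
No common window is at least 60 minutes long.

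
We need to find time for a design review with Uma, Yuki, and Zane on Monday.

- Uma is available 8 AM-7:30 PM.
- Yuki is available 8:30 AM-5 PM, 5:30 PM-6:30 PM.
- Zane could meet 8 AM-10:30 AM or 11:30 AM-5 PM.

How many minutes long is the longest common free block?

Uma ∩ Yuki: 08:30-17:00, 17:30-18:30.
Uma ∩ Yuki ∩ Zane: 08:30-10:30, 11:30-17:00.
The longest is 11:30-17:00 at 330 minutes.

330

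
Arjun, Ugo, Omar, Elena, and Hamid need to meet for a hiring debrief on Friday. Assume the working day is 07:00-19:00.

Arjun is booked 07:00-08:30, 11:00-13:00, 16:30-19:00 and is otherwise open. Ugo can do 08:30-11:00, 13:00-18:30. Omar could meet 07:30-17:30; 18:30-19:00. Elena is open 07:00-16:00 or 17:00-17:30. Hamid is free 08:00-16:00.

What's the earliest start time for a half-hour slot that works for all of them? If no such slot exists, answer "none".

Arjun free: 08:30-11:00, 13:00-16:30 (invert busy blocks within the working day).
Ugo free: 08:30-11:00, 13:00-18:30.
Omar free: 07:30-17:30, 18:30-19:00.
Elena free: 07:00-16:00, 17:00-17:30.
Hamid free: 08:00-16:00.
Arjun ∩ Ugo: 08:30-11:00, 13:00-16:30.
Arjun ∩ Ugo ∩ Omar: 08:30-11:00, 13:00-16:30.
Arjun ∩ Ugo ∩ Omar ∩ Elena: 08:30-11:00, 13:00-16:00.
Arjun ∩ Ugo ∩ Omar ∩ Elena ∩ Hamid: 08:30-11:00, 13:00-16:00.
The first common window of at least 30 minutes is 08:30-11:00, so the earliest start is 08:30.

08:30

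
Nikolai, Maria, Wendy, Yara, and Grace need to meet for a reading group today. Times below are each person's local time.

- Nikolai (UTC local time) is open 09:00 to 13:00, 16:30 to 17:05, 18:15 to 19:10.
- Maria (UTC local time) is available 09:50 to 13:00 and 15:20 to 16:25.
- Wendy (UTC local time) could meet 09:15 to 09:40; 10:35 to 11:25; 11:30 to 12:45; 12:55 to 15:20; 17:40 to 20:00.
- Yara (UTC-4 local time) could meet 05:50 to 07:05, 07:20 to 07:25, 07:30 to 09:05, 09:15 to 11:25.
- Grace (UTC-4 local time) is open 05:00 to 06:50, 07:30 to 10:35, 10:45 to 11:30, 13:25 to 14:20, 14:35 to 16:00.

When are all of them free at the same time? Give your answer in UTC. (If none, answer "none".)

10:35-10:50, 11:30-12:45, 12:55-13:00

Nikolai in UTC: 09:00-13:00, 16:30-17:05, 18:15-19:10.
Maria in UTC: 09:50-13:00, 15:20-16:25.
Wendy in UTC: 09:15-09:40, 10:35-11:25, 11:30-12:45, 12:55-15:20, 17:40-20:00.
Yara in UTC: 09:50-11:05, 11:20-11:25, 11:30-13:05, 13:15-15:25 (add 4h to convert from UTC-4).
Grace in UTC: 09:00-10:50, 11:30-14:35, 14:45-15:30, 17:25-18:20, 18:35-20:00 (add 4h to convert from UTC-4).
Nikolai ∩ Maria: 09:50-13:00.
Nikolai ∩ Maria ∩ Wendy: 10:35-11:25, 11:30-12:45, 12:55-13:00.
Nikolai ∩ Maria ∩ Wendy ∩ Yara: 10:35-11:05, 11:20-11:25, 11:30-12:45, 12:55-13:00.
Nikolai ∩ Maria ∩ Wendy ∩ Yara ∩ Grace: 10:35-10:50, 11:30-12:45, 12:55-13:00.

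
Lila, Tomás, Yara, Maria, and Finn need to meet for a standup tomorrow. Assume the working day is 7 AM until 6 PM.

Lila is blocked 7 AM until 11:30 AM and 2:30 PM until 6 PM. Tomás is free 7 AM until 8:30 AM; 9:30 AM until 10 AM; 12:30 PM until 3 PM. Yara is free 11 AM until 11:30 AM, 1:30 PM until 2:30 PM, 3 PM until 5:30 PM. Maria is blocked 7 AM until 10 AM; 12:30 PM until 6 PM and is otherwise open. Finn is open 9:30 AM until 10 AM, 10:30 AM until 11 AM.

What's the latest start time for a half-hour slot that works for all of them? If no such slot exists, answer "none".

none

Lila free: 11:30-14:30 (invert busy blocks within the working day).
Tomás free: 07:00-08:30, 09:30-10:00, 12:30-15:00.
Yara free: 11:00-11:30, 13:30-14:30, 15:00-17:30.
Maria free: 10:00-12:30 (invert busy blocks within the working day).
Finn free: 09:30-10:00, 10:30-11:00.
Lila ∩ Tomás: 12:30-14:30.
Lila ∩ Tomás ∩ Yara: 13:30-14:30.
Lila ∩ Tomás ∩ Yara ∩ Maria: ∅.
Lila ∩ Tomás ∩ Yara ∩ Maria ∩ Finn: ∅.
There is no time when everyone is free.
No common window is at least 30 minutes long.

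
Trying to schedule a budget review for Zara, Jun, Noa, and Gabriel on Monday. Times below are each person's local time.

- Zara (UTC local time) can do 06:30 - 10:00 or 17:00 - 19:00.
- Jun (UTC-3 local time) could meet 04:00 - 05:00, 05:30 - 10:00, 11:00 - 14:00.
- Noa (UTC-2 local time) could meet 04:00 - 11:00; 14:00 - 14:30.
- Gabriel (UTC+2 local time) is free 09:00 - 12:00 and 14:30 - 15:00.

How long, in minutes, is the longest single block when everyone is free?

90

Zara in UTC: 06:30-10:00, 17:00-19:00.
Jun in UTC: 07:00-08:00, 08:30-13:00, 14:00-17:00 (add 3h to convert from UTC-3).
Noa in UTC: 06:00-13:00, 16:00-16:30 (add 2h to convert from UTC-2).
Gabriel in UTC: 07:00-10:00, 12:30-13:00 (subtract 2h to convert from UTC+2).
Zara ∩ Jun: 07:00-08:00, 08:30-10:00.
Zara ∩ Jun ∩ Noa: 07:00-08:00, 08:30-10:00.
Zara ∩ Jun ∩ Noa ∩ Gabriel: 07:00-08:00, 08:30-10:00.
Those are the intersection windows.
The longest is 08:30-10:00 at 90 minutes.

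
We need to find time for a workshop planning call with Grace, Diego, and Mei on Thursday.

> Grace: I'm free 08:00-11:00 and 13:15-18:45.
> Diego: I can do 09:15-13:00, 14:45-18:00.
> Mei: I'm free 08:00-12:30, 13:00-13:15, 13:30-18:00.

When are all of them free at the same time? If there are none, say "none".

09:15-11:00, 14:45-18:00

Grace ∩ Diego: 09:15-11:00, 14:45-18:00.
Grace ∩ Diego ∩ Mei: 09:15-11:00, 14:45-18:00.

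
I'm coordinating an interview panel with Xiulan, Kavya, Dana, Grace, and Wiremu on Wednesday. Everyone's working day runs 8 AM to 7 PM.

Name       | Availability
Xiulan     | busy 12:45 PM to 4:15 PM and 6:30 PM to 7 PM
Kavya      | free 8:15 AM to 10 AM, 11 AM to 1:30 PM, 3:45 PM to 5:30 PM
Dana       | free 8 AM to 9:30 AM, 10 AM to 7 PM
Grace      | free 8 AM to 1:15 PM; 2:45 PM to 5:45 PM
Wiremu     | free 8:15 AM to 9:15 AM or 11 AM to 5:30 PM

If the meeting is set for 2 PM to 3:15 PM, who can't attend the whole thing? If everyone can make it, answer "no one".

Xiulan free: 08:00-12:45, 16:15-18:30 (invert busy blocks within the working day).
Kavya free: 08:15-10:00, 11:00-13:30, 15:45-17:30.
Dana free: 08:00-09:30, 10:00-19:00.
Grace free: 08:00-13:15, 14:45-17:45.
Wiremu free: 08:15-09:15, 11:00-17:30.
Xiulan: not fully free for 14:00-15:15. Kavya: not fully free for 14:00-15:15. Dana: free for 14:00-15:15. Grace: not fully free for 14:00-15:15. Wiremu: free for 14:00-15:15.

Grace, Kavya, Xiulan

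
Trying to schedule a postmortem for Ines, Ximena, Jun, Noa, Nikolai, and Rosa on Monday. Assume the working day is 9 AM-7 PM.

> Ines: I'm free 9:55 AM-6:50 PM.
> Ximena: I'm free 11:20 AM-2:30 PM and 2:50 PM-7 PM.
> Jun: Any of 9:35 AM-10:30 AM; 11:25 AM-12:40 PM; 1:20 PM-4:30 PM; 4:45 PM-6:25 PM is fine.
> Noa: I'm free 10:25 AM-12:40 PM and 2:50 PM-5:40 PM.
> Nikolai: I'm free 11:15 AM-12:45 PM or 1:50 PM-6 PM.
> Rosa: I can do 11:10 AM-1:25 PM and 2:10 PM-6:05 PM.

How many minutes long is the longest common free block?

Ines ∩ Ximena: 11:20-14:30, 14:50-18:50.
Ines ∩ Ximena ∩ Jun: 11:25-12:40, 13:20-14:30, 14:50-16:30, 16:45-18:25.
Ines ∩ Ximena ∩ Jun ∩ Noa: 11:25-12:40, 14:50-16:30, 16:45-17:40.
Ines ∩ Ximena ∩ Jun ∩ Noa ∩ Nikolai: 11:25-12:40, 14:50-16:30, 16:45-17:40.
Ines ∩ Ximena ∩ Jun ∩ Noa ∩ Nikolai ∩ Rosa: 11:25-12:40, 14:50-16:30, 16:45-17:40.
The longest is 14:50-16:30 at 100 minutes.

100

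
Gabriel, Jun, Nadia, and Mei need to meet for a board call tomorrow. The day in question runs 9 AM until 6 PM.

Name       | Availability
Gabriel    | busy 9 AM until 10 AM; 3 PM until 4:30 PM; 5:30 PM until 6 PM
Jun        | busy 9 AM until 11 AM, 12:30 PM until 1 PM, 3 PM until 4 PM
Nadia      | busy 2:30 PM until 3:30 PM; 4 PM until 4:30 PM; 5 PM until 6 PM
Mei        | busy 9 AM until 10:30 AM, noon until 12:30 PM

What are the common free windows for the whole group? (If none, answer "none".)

Gabriel free: 10:00-15:00, 16:30-17:30 (invert busy blocks within the working day).
Jun free: 11:00-12:30, 13:00-15:00, 16:00-18:00 (invert busy blocks within the working day).
Nadia free: 09:00-14:30, 15:30-16:00, 16:30-17:00 (invert busy blocks within the working day).
Mei free: 10:30-12:00, 12:30-18:00 (invert busy blocks within the working day).
Gabriel ∩ Jun: 11:00-12:30, 13:00-15:00, 16:30-17:30.
Gabriel ∩ Jun ∩ Nadia: 11:00-12:30, 13:00-14:30, 16:30-17:00.
Gabriel ∩ Jun ∩ Nadia ∩ Mei: 11:00-12:00, 13:00-14:30, 16:30-17:00.

11:00-12:00, 13:00-14:30, 16:30-17:00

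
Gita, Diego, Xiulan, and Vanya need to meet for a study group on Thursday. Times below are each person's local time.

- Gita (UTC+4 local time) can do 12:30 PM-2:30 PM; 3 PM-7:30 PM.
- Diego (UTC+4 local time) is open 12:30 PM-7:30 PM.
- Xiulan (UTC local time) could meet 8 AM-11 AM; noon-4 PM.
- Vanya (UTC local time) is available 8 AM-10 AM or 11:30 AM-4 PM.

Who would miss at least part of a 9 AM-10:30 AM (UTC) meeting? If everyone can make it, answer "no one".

Gita in UTC: 08:30-10:30, 11:00-15:30 (subtract 4h to convert from UTC+4).
Diego in UTC: 08:30-15:30 (subtract 4h to convert from UTC+4).
Xiulan in UTC: 08:00-11:00, 12:00-16:00.
Vanya in UTC: 08:00-10:00, 11:30-16:00.
Gita: free for 09:00-10:30. Diego: free for 09:00-10:30. Xiulan: free for 09:00-10:30. Vanya: not fully free for 09:00-10:30.

Vanya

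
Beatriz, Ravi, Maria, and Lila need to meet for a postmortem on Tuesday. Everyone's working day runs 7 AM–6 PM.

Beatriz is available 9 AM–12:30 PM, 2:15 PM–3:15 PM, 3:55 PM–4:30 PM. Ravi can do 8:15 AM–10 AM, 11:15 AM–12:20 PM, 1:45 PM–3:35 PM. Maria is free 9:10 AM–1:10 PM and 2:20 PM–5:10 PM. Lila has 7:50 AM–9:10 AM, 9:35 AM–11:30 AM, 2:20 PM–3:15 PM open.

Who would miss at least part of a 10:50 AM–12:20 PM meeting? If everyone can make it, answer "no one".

Lila, Ravi

Beatriz: free for 10:50-12:20. Ravi: not fully free for 10:50-12:20. Maria: free for 10:50-12:20. Lila: not fully free for 10:50-12:20.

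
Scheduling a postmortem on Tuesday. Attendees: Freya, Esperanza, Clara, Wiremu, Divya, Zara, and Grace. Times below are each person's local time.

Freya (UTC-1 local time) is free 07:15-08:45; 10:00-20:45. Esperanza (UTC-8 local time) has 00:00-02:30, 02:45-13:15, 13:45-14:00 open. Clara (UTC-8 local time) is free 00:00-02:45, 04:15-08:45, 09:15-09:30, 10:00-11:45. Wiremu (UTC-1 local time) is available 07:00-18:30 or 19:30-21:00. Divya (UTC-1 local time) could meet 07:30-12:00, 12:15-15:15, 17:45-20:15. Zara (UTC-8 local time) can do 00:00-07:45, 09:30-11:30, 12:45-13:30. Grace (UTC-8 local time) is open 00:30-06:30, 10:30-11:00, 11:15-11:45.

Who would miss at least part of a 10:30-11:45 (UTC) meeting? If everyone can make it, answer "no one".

Clara, Esperanza, Freya

Freya in UTC: 08:15-09:45, 11:00-21:45 (add 1h to convert from UTC-1).
Esperanza in UTC: 08:00-10:30, 10:45-21:15, 21:45-22:00 (add 8h to convert from UTC-8).
Clara in UTC: 08:00-10:45, 12:15-16:45, 17:15-17:30, 18:00-19:45 (add 8h to convert from UTC-8).
Wiremu in UTC: 08:00-19:30, 20:30-22:00 (add 1h to convert from UTC-1).
Divya in UTC: 08:30-13:00, 13:15-16:15, 18:45-21:15 (add 1h to convert from UTC-1).
Zara in UTC: 08:00-15:45, 17:30-19:30, 20:45-21:30 (add 8h to convert from UTC-8).
Grace in UTC: 08:30-14:30, 18:30-19:00, 19:15-19:45 (add 8h to convert from UTC-8).
Freya: not fully free for 10:30-11:45. Esperanza: not fully free for 10:30-11:45. Clara: not fully free for 10:30-11:45. Wiremu: free for 10:30-11:45. Divya: free for 10:30-11:45. Zara: free for 10:30-11:45. Grace: free for 10:30-11:45.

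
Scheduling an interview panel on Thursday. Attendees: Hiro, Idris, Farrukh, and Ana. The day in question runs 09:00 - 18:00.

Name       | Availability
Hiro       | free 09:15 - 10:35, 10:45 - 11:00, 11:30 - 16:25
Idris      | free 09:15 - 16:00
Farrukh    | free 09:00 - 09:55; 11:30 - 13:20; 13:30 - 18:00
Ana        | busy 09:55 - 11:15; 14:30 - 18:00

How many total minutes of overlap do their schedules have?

Hiro free: 09:15-10:35, 10:45-11:00, 11:30-16:25.
Idris free: 09:15-16:00.
Farrukh free: 09:00-09:55, 11:30-13:20, 13:30-18:00.
Ana free: 09:00-09:55, 11:15-14:30 (invert busy blocks within the working day).
Hiro ∩ Idris: 09:15-10:35, 10:45-11:00, 11:30-16:00.
Hiro ∩ Idris ∩ Farrukh: 09:15-09:55, 11:30-13:20, 13:30-16:00.
Hiro ∩ Idris ∩ Farrukh ∩ Ana: 09:15-09:55, 11:30-13:20, 13:30-14:30.
Summing the common windows: 40 + 110 + 60 = 210 minutes.

210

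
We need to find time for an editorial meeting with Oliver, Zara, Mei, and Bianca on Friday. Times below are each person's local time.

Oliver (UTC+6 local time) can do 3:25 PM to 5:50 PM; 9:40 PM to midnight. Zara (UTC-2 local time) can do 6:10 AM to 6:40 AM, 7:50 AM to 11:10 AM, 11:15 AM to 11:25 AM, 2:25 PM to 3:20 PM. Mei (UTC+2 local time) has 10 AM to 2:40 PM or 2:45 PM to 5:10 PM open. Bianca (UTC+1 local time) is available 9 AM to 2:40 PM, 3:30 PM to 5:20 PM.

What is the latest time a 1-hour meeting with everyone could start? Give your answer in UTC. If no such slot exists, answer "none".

Oliver in UTC: 09:25-11:50, 15:40-18:00 (subtract 6h to convert from UTC+6).
Zara in UTC: 08:10-08:40, 09:50-13:10, 13:15-13:25, 16:25-17:20 (add 2h to convert from UTC-2).
Mei in UTC: 08:00-12:40, 12:45-15:10 (subtract 2h to convert from UTC+2).
Bianca in UTC: 08:00-13:40, 14:30-16:20 (subtract 1h to convert from UTC+1).
Oliver ∩ Zara: 09:50-11:50, 16:25-17:20.
Oliver ∩ Zara ∩ Mei: 09:50-11:50.
Oliver ∩ Zara ∩ Mei ∩ Bianca: 09:50-11:50.
The last common window of at least 60 minutes is 09:50-11:50; a 60-minute meeting can start as late as 10:50 and still end by 11:50.

10:50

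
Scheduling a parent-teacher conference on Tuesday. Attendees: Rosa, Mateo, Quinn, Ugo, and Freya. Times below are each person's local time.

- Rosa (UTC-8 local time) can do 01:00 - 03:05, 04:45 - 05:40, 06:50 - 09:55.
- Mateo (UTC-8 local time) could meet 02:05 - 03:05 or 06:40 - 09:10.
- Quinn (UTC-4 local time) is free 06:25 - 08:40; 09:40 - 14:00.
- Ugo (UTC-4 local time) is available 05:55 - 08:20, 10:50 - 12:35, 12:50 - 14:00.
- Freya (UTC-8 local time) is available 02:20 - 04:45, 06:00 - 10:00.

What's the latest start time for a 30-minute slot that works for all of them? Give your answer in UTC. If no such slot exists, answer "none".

16:05

Rosa in UTC: 09:00-11:05, 12:45-13:40, 14:50-17:55 (add 8h to convert from UTC-8).
Mateo in UTC: 10:05-11:05, 14:40-17:10 (add 8h to convert from UTC-8).
Quinn in UTC: 10:25-12:40, 13:40-18:00 (add 4h to convert from UTC-4).
Ugo in UTC: 09:55-12:20, 14:50-16:35, 16:50-18:00 (add 4h to convert from UTC-4).
Freya in UTC: 10:20-12:45, 14:00-18:00 (add 8h to convert from UTC-8).
Rosa ∩ Mateo: 10:05-11:05, 14:50-17:10.
Rosa ∩ Mateo ∩ Quinn: 10:25-11:05, 14:50-17:10.
Rosa ∩ Mateo ∩ Quinn ∩ Ugo: 10:25-11:05, 14:50-16:35, 16:50-17:10.
Rosa ∩ Mateo ∩ Quinn ∩ Ugo ∩ Freya: 10:25-11:05, 14:50-16:35, 16:50-17:10.
So the common availability across everyone is 10:25-11:05, 14:50-16:35, 16:50-17:10.
The last common window of at least 30 minutes is 14:50-16:35; a 30-minute meeting can start as late as 16:05 and still end by 16:35.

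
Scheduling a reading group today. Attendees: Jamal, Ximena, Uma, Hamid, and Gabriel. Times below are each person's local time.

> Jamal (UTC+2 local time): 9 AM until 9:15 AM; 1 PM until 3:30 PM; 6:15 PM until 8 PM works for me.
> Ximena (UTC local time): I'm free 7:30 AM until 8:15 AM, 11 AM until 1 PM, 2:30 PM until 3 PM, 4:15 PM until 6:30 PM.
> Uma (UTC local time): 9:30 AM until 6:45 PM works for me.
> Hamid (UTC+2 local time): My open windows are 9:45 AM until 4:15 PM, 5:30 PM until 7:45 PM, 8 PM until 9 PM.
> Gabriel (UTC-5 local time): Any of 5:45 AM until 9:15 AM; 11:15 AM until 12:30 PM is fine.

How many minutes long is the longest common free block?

120

Jamal in UTC: 07:00-07:15, 11:00-13:30, 16:15-18:00 (subtract 2h to convert from UTC+2).
Ximena in UTC: 07:30-08:15, 11:00-13:00, 14:30-15:00, 16:15-18:30.
Uma in UTC: 09:30-18:45.
Hamid in UTC: 07:45-14:15, 15:30-17:45, 18:00-19:00 (subtract 2h to convert from UTC+2).
Gabriel in UTC: 10:45-14:15, 16:15-17:30 (add 5h to convert from UTC-5).
Jamal ∩ Ximena: 11:00-13:00, 16:15-18:00.
Jamal ∩ Ximena ∩ Uma: 11:00-13:00, 16:15-18:00.
Jamal ∩ Ximena ∩ Uma ∩ Hamid: 11:00-13:00, 16:15-17:45.
Jamal ∩ Ximena ∩ Uma ∩ Hamid ∩ Gabriel: 11:00-13:00, 16:15-17:30.
The longest is 11:00-13:00 at 120 minutes.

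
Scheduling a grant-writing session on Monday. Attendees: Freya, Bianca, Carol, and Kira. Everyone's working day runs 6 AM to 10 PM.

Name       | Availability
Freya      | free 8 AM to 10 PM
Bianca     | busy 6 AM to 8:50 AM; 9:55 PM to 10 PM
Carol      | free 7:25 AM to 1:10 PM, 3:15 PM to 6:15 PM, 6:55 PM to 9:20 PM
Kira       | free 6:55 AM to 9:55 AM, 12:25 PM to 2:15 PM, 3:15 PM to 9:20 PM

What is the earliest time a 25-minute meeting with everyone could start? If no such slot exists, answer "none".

08:50

Freya free: 08:00-22:00.
Bianca free: 08:50-21:55 (invert busy blocks within the working day).
Carol free: 07:25-13:10, 15:15-18:15, 18:55-21:20.
Kira free: 06:55-09:55, 12:25-14:15, 15:15-21:20.
Freya ∩ Bianca: 08:50-21:55.
Freya ∩ Bianca ∩ Carol: 08:50-13:10, 15:15-18:15, 18:55-21:20.
Freya ∩ Bianca ∩ Carol ∩ Kira: 08:50-09:55, 12:25-13:10, 15:15-18:15, 18:55-21:20.
So the common availability across everyone is 08:50-09:55, 12:25-13:10, 15:15-18:15, 18:55-21:20.
The first common window of at least 25 minutes is 08:50-09:55, so the earliest start is 08:50.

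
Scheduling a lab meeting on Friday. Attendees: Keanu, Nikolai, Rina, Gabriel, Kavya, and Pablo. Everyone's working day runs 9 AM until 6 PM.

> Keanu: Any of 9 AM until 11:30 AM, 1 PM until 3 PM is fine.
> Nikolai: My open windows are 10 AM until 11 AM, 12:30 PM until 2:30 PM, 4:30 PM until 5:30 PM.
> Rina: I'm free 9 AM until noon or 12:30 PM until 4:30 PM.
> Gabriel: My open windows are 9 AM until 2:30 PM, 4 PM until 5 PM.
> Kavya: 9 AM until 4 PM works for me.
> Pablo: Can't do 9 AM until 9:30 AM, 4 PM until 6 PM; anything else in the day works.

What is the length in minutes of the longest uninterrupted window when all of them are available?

Keanu free: 09:00-11:30, 13:00-15:00.
Nikolai free: 10:00-11:00, 12:30-14:30, 16:30-17:30.
Rina free: 09:00-12:00, 12:30-16:30.
Gabriel free: 09:00-14:30, 16:00-17:00.
Kavya free: 09:00-16:00.
Pablo free: 09:30-16:00 (invert busy blocks within the working day).
Keanu ∩ Nikolai: 10:00-11:00, 13:00-14:30.
Keanu ∩ Nikolai ∩ Rina: 10:00-11:00, 13:00-14:30.
Keanu ∩ Nikolai ∩ Rina ∩ Gabriel: 10:00-11:00, 13:00-14:30.
Keanu ∩ Nikolai ∩ Rina ∩ Gabriel ∩ Kavya: 10:00-11:00, 13:00-14:30.
Keanu ∩ Nikolai ∩ Rina ∩ Gabriel ∩ Kavya ∩ Pablo: 10:00-11:00, 13:00-14:30.
The longest is 13:00-14:30 at 90 minutes.

90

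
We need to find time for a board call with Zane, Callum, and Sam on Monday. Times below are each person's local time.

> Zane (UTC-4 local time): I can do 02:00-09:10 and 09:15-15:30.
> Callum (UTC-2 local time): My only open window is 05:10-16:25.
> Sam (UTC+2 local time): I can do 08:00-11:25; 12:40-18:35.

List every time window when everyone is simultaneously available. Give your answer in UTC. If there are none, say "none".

07:10-09:25, 10:40-13:10, 13:15-16:35

Zane in UTC: 06:00-13:10, 13:15-19:30 (add 4h to convert from UTC-4).
Callum in UTC: 07:10-18:25 (add 2h to convert from UTC-2).
Sam in UTC: 06:00-09:25, 10:40-16:35 (subtract 2h to convert from UTC+2).
Zane ∩ Callum: 07:10-13:10, 13:15-18:25.
Zane ∩ Callum ∩ Sam: 07:10-09:25, 10:40-13:10, 13:15-16:35.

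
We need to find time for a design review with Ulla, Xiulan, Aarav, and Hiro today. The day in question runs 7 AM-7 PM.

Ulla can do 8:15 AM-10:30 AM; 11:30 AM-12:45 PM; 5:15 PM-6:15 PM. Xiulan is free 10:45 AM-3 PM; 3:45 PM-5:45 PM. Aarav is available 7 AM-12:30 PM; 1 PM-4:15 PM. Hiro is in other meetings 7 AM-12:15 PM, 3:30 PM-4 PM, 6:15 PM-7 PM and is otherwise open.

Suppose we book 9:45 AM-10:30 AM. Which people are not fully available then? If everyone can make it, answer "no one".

Ulla free: 08:15-10:30, 11:30-12:45, 17:15-18:15.
Xiulan free: 10:45-15:00, 15:45-17:45.
Aarav free: 07:00-12:30, 13:00-16:15.
Hiro free: 12:15-15:30, 16:00-18:15 (invert busy blocks within the working day).
Ulla: free for 09:45-10:30. Xiulan: not fully free for 09:45-10:30. Aarav: free for 09:45-10:30. Hiro: not fully free for 09:45-10:30.

Hiro, Xiulan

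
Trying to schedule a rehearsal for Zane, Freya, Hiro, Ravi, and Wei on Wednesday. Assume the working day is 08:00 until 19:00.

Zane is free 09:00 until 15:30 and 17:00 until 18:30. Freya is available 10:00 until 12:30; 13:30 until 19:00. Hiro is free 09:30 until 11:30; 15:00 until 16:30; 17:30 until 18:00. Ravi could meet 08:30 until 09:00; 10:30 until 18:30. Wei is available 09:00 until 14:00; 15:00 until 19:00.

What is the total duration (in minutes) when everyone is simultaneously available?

Zane ∩ Freya: 10:00-12:30, 13:30-15:30, 17:00-18:30.
Zane ∩ Freya ∩ Hiro: 10:00-11:30, 15:00-15:30, 17:30-18:00.
Zane ∩ Freya ∩ Hiro ∩ Ravi: 10:30-11:30, 15:00-15:30, 17:30-18:00.
Zane ∩ Freya ∩ Hiro ∩ Ravi ∩ Wei: 10:30-11:30, 15:00-15:30, 17:30-18:00.
Those are the intersection windows.
Summing the common windows: 60 + 30 + 30 = 120 minutes.

120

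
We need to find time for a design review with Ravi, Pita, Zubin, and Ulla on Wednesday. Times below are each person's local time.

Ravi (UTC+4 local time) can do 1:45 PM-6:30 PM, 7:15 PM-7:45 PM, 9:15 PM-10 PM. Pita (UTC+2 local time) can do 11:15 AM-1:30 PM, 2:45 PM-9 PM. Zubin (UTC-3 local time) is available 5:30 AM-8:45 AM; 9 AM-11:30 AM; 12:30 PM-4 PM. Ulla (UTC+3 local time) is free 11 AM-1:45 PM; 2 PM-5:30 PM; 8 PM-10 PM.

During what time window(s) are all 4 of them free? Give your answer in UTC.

Ravi in UTC: 09:45-14:30, 15:15-15:45, 17:15-18:00 (subtract 4h to convert from UTC+4).
Pita in UTC: 09:15-11:30, 12:45-19:00 (subtract 2h to convert from UTC+2).
Zubin in UTC: 08:30-11:45, 12:00-14:30, 15:30-19:00 (add 3h to convert from UTC-3).
Ulla in UTC: 08:00-10:45, 11:00-14:30, 17:00-19:00 (subtract 3h to convert from UTC+3).
Ravi ∩ Pita: 09:45-11:30, 12:45-14:30, 15:15-15:45, 17:15-18:00.
Ravi ∩ Pita ∩ Zubin: 09:45-11:30, 12:45-14:30, 15:30-15:45, 17:15-18:00.
Ravi ∩ Pita ∩ Zubin ∩ Ulla: 09:45-10:45, 11:00-11:30, 12:45-14:30, 17:15-18:00.

09:45-10:45, 11:00-11:30, 12:45-14:30, 17:15-18:00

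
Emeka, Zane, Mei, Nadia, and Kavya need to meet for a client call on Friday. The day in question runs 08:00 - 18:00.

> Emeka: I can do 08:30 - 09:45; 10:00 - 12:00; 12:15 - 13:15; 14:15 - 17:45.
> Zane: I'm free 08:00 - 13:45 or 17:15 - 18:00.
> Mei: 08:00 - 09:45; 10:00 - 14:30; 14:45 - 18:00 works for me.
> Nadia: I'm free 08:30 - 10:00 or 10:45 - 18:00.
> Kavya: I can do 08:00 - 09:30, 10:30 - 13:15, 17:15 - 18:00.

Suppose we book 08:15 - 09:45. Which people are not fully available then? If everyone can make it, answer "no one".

Emeka, Kavya, Nadia

Emeka: not fully free for 08:15-09:45. Zane: free for 08:15-09:45. Mei: free for 08:15-09:45. Nadia: not fully free for 08:15-09:45. Kavya: not fully free for 08:15-09:45.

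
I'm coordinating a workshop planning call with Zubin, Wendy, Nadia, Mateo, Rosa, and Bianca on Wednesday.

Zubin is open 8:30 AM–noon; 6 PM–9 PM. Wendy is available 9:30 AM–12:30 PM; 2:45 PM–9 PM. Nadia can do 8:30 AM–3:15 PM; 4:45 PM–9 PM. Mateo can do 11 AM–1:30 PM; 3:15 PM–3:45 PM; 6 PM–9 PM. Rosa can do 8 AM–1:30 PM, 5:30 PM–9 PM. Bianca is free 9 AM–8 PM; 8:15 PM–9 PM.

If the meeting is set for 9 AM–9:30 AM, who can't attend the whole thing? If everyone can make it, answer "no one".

Mateo, Wendy

Zubin: free for 09:00-09:30. Wendy: not fully free for 09:00-09:30. Nadia: free for 09:00-09:30. Mateo: not fully free for 09:00-09:30. Rosa: free for 09:00-09:30. Bianca: free for 09:00-09:30.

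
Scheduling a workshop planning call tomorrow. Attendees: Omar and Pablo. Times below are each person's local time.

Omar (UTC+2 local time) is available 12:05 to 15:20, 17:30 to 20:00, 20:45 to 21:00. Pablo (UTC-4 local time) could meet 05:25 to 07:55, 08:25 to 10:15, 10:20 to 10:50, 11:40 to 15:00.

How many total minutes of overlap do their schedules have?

Omar in UTC: 10:05-13:20, 15:30-18:00, 18:45-19:00 (subtract 2h to convert from UTC+2).
Pablo in UTC: 09:25-11:55, 12:25-14:15, 14:20-14:50, 15:40-19:00 (add 4h to convert from UTC-4).
Omar ∩ Pablo: 10:05-11:55, 12:25-13:20, 15:40-18:00, 18:45-19:00.
Those are the intersection windows.
Summing the common windows: 110 + 55 + 140 + 15 = 320 minutes.

320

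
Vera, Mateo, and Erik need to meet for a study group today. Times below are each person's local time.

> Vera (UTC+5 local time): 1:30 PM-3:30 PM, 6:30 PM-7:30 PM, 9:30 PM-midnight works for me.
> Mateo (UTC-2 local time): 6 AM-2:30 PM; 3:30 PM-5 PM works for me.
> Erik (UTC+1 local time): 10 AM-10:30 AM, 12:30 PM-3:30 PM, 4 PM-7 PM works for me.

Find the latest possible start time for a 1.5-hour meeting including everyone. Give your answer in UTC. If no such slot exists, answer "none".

Vera in UTC: 08:30-10:30, 13:30-14:30, 16:30-19:00 (subtract 5h to convert from UTC+5).
Mateo in UTC: 08:00-16:30, 17:30-19:00 (add 2h to convert from UTC-2).
Erik in UTC: 09:00-09:30, 11:30-14:30, 15:00-18:00 (subtract 1h to convert from UTC+1).
Vera ∩ Mateo: 08:30-10:30, 13:30-14:30, 17:30-19:00.
Vera ∩ Mateo ∩ Erik: 09:00-09:30, 13:30-14:30, 17:30-18:00.
Those are the intersection windows.
No common window is at least 90 minutes long.

none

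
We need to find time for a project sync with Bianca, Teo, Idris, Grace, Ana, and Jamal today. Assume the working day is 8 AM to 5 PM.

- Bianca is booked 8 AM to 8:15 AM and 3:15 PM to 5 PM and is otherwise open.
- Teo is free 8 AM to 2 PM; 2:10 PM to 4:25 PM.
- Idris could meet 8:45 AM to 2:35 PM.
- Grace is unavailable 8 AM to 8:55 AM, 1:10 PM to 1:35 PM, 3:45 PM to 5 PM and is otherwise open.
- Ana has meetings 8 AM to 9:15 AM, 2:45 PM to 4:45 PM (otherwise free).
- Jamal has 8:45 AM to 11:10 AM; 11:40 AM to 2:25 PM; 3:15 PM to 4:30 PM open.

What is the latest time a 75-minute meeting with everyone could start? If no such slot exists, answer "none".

Bianca free: 08:15-15:15 (invert busy blocks within the working day).
Teo free: 08:00-14:00, 14:10-16:25.
Idris free: 08:45-14:35.
Grace free: 08:55-13:10, 13:35-15:45 (invert busy blocks within the working day).
Ana free: 09:15-14:45, 16:45-17:00 (invert busy blocks within the working day).
Jamal free: 08:45-11:10, 11:40-14:25, 15:15-16:30.
Bianca ∩ Teo: 08:15-14:00, 14:10-15:15.
Bianca ∩ Teo ∩ Idris: 08:45-14:00, 14:10-14:35.
Bianca ∩ Teo ∩ Idris ∩ Grace: 08:55-13:10, 13:35-14:00, 14:10-14:35.
Bianca ∩ Teo ∩ Idris ∩ Grace ∩ Ana: 09:15-13:10, 13:35-14:00, 14:10-14:35.
Bianca ∩ Teo ∩ Idris ∩ Grace ∩ Ana ∩ Jamal: 09:15-11:10, 11:40-13:10, 13:35-14:00, 14:10-14:25.
Those are the intersection windows.
The last common window of at least 75 minutes is 11:40-13:10; a 75-minute meeting can start as late as 11:55 and still end by 13:10.

11:55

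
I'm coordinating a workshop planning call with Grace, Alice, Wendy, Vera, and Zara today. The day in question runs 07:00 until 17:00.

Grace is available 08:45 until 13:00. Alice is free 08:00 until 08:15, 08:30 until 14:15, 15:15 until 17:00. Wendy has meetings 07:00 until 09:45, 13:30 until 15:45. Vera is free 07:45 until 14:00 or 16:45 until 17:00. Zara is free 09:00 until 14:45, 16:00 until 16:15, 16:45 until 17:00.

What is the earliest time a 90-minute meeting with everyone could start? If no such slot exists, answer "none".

Grace free: 08:45-13:00.
Alice free: 08:00-08:15, 08:30-14:15, 15:15-17:00.
Wendy free: 09:45-13:30, 15:45-17:00 (invert busy blocks within the working day).
Vera free: 07:45-14:00, 16:45-17:00.
Zara free: 09:00-14:45, 16:00-16:15, 16:45-17:00.
Grace ∩ Alice: 08:45-13:00.
Grace ∩ Alice ∩ Wendy: 09:45-13:00.
Grace ∩ Alice ∩ Wendy ∩ Vera: 09:45-13:00.
Grace ∩ Alice ∩ Wendy ∩ Vera ∩ Zara: 09:45-13:00.
The first common window of at least 90 minutes is 09:45-13:00, so the earliest start is 09:45.

09:45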